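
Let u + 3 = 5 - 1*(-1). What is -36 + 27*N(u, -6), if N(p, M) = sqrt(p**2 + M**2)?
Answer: -36 + 81*sqrt(5) ≈ 145.12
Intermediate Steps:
u = 3 (u = -3 + (5 - 1*(-1)) = -3 + (5 + 1) = -3 + 6 = 3)
N(p, M) = sqrt(M**2 + p**2)
-36 + 27*N(u, -6) = -36 + 27*sqrt((-6)**2 + 3**2) = -36 + 27*sqrt(36 + 9) = -36 + 27*sqrt(45) = -36 + 27*(3*sqrt(5)) = -36 + 81*sqrt(5)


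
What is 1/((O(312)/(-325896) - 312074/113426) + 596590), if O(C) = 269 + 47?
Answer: 4620634962/2756611894540715 ≈ 1.6762e-6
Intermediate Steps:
O(C) = 316
1/((O(312)/(-325896) - 312074/113426) + 596590) = 1/((316/(-325896) - 312074/113426) + 596590) = 1/((316*(-1/325896) - 312074*1/113426) + 596590) = 1/((-79/81474 - 156037/56713) + 596590) = 1/(-12717438865/4620634962 + 596590) = 1/(2756611894540715/4620634962) = 4620634962/2756611894540715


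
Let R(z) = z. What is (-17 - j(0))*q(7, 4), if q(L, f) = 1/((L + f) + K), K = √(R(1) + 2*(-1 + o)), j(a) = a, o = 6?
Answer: -17/10 + 17*√11/110 ≈ -1.1874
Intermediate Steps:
K = √11 (K = √(1 + 2*(-1 + 6)) = √(1 + 2*5) = √(1 + 10) = √11 ≈ 3.3166)
q(L, f) = 1/(L + f + √11) (q(L, f) = 1/((L + f) + √11) = 1/(L + f + √11))
(-17 - j(0))*q(7, 4) = (-17 - 1*0)/(7 + 4 + √11) = (-17 + 0)/(11 + √11) = -17/(11 + √11)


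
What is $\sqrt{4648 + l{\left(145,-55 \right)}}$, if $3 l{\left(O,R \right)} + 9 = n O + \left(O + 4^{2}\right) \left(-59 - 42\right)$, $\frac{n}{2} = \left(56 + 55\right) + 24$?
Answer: $\frac{2 \sqrt{27618}}{3} \approx 110.79$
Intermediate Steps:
$n = 270$ ($n = 2 \left(\left(56 + 55\right) + 24\right) = 2 \left(111 + 24\right) = 2 \cdot 135 = 270$)
$l{\left(O,R \right)} = - \frac{1625}{3} + \frac{169 O}{3}$ ($l{\left(O,R \right)} = -3 + \frac{270 O + \left(O + 4^{2}\right) \left(-59 - 42\right)}{3} = -3 + \frac{270 O + \left(O + 16\right) \left(-101\right)}{3} = -3 + \frac{270 O + \left(16 + O\right) \left(-101\right)}{3} = -3 + \frac{270 O - \left(1616 + 101 O\right)}{3} = -3 + \frac{-1616 + 169 O}{3} = -3 + \left(- \frac{1616}{3} + \frac{169 O}{3}\right) = - \frac{1625}{3} + \frac{169 O}{3}$)
$\sqrt{4648 + l{\left(145,-55 \right)}} = \sqrt{4648 + \left(- \frac{1625}{3} + \frac{169}{3} \cdot 145\right)} = \sqrt{4648 + \left(- \frac{1625}{3} + \frac{24505}{3}\right)} = \sqrt{4648 + \frac{22880}{3}} = \sqrt{\frac{36824}{3}} = \frac{2 \sqrt{27618}}{3}$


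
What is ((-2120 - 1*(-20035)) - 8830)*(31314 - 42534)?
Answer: -101933700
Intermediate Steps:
((-2120 - 1*(-20035)) - 8830)*(31314 - 42534) = ((-2120 + 20035) - 8830)*(-11220) = (17915 - 8830)*(-11220) = 9085*(-11220) = -101933700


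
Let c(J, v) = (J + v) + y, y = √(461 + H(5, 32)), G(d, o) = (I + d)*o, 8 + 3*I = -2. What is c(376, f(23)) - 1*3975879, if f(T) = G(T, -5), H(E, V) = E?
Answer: -11926804/3 + √466 ≈ -3.9756e+6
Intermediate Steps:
I = -10/3 (I = -8/3 + (⅓)*(-2) = -8/3 - ⅔ = -10/3 ≈ -3.3333)
G(d, o) = o*(-10/3 + d) (G(d, o) = (-10/3 + d)*o = o*(-10/3 + d))
y = √466 (y = √(461 + 5) = √466 ≈ 21.587)
f(T) = 50/3 - 5*T (f(T) = (⅓)*(-5)*(-10 + 3*T) = 50/3 - 5*T)
c(J, v) = J + v + √466 (c(J, v) = (J + v) + √466 = J + v + √466)
c(376, f(23)) - 1*3975879 = (376 + (50/3 - 5*23) + √466) - 1*3975879 = (376 + (50/3 - 115) + √466) - 3975879 = (376 - 295/3 + √466) - 3975879 = (833/3 + √466) - 3975879 = -11926804/3 + √466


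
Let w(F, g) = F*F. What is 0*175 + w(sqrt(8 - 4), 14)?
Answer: 4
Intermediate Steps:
w(F, g) = F**2
0*175 + w(sqrt(8 - 4), 14) = 0*175 + (sqrt(8 - 4))**2 = 0 + (sqrt(4))**2 = 0 + 2**2 = 0 + 4 = 4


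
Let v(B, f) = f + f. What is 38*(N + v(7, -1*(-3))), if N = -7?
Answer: -38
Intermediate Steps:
v(B, f) = 2*f
38*(N + v(7, -1*(-3))) = 38*(-7 + 2*(-1*(-3))) = 38*(-7 + 2*3) = 38*(-7 + 6) = 38*(-1) = -38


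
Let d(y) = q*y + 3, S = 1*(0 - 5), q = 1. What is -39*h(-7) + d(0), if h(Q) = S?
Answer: 198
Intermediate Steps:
S = -5 (S = 1*(-5) = -5)
d(y) = 3 + y (d(y) = 1*y + 3 = y + 3 = 3 + y)
h(Q) = -5
-39*h(-7) + d(0) = -39*(-5) + (3 + 0) = 195 + 3 = 198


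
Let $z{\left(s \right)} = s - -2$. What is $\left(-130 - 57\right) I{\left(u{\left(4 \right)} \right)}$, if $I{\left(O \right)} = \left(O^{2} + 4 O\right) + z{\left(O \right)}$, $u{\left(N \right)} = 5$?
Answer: $-9724$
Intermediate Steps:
$z{\left(s \right)} = 2 + s$ ($z{\left(s \right)} = s + 2 = 2 + s$)
$I{\left(O \right)} = 2 + O^{2} + 5 O$ ($I{\left(O \right)} = \left(O^{2} + 4 O\right) + \left(2 + O\right) = 2 + O^{2} + 5 O$)
$\left(-130 - 57\right) I{\left(u{\left(4 \right)} \right)} = \left(-130 - 57\right) \left(2 + 5^{2} + 5 \cdot 5\right) = - 187 \left(2 + 25 + 25\right) = \left(-187\right) 52 = -9724$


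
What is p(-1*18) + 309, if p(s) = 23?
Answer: 332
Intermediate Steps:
p(-1*18) + 309 = 23 + 309 = 332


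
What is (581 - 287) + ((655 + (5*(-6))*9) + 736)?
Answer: 1415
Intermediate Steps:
(581 - 287) + ((655 + (5*(-6))*9) + 736) = 294 + ((655 - 30*9) + 736) = 294 + ((655 - 270) + 736) = 294 + (385 + 736) = 294 + 1121 = 1415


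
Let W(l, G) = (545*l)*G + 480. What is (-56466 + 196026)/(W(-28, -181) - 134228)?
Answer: 5815/109513 ≈ 0.053099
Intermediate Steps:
W(l, G) = 480 + 545*G*l (W(l, G) = 545*G*l + 480 = 480 + 545*G*l)
(-56466 + 196026)/(W(-28, -181) - 134228) = (-56466 + 196026)/((480 + 545*(-181)*(-28)) - 134228) = 139560/((480 + 2762060) - 134228) = 139560/(2762540 - 134228) = 139560/2628312 = 139560*(1/2628312) = 5815/109513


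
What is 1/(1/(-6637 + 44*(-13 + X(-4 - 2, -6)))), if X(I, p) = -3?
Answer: -7341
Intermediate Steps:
1/(1/(-6637 + 44*(-13 + X(-4 - 2, -6)))) = 1/(1/(-6637 + 44*(-13 - 3))) = 1/(1/(-6637 + 44*(-16))) = 1/(1/(-6637 - 704)) = 1/(1/(-7341)) = 1/(-1/7341) = -7341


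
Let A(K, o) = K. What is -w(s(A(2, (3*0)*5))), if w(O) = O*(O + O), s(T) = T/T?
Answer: -2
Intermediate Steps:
s(T) = 1
w(O) = 2*O² (w(O) = O*(2*O) = 2*O²)
-w(s(A(2, (3*0)*5))) = -2*1² = -2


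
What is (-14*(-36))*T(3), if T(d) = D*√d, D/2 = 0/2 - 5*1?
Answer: -5040*√3 ≈ -8729.5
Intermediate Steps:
D = -10 (D = 2*(0/2 - 5*1) = 2*(0*(½) - 5) = 2*(0 - 5) = 2*(-5) = -10)
T(d) = -10*√d
(-14*(-36))*T(3) = (-14*(-36))*(-10*√3) = 504*(-10*√3) = -5040*√3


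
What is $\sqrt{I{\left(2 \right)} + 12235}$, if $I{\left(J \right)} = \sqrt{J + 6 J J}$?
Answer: $\sqrt{12235 + \sqrt{26}} \approx 110.64$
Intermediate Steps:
$I{\left(J \right)} = \sqrt{J + 6 J^{2}}$
$\sqrt{I{\left(2 \right)} + 12235} = \sqrt{\sqrt{2 \left(1 + 6 \cdot 2\right)} + 12235} = \sqrt{\sqrt{2 \left(1 + 12\right)} + 12235} = \sqrt{\sqrt{2 \cdot 13} + 12235} = \sqrt{\sqrt{26} + 12235} = \sqrt{12235 + \sqrt{26}}$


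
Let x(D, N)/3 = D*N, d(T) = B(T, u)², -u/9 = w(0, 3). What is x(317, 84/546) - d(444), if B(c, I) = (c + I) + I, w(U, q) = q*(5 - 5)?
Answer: -2560866/13 ≈ -1.9699e+5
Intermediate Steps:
w(U, q) = 0 (w(U, q) = q*0 = 0)
u = 0 (u = -9*0 = 0)
B(c, I) = c + 2*I (B(c, I) = (I + c) + I = c + 2*I)
d(T) = T² (d(T) = (T + 2*0)² = (T + 0)² = T²)
x(D, N) = 3*D*N (x(D, N) = 3*(D*N) = 3*D*N)
x(317, 84/546) - d(444) = 3*317*(84/546) - 1*444² = 3*317*(84*(1/546)) - 1*197136 = 3*317*(2/13) - 197136 = 1902/13 - 197136 = -2560866/13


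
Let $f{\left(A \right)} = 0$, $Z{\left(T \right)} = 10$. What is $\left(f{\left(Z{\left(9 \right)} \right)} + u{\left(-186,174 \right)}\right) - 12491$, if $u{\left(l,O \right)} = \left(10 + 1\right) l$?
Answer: $-14537$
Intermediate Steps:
$u{\left(l,O \right)} = 11 l$
$\left(f{\left(Z{\left(9 \right)} \right)} + u{\left(-186,174 \right)}\right) - 12491 = \left(0 + 11 \left(-186\right)\right) - 12491 = \left(0 - 2046\right) - 12491 = -2046 - 12491 = -14537$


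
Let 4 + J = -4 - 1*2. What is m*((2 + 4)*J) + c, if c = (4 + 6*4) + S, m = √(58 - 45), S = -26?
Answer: 2 - 60*√13 ≈ -214.33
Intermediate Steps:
J = -10 (J = -4 + (-4 - 1*2) = -4 + (-4 - 2) = -4 - 6 = -10)
m = √13 ≈ 3.6056
c = 2 (c = (4 + 6*4) - 26 = (4 + 24) - 26 = 28 - 26 = 2)
m*((2 + 4)*J) + c = √13*((2 + 4)*(-10)) + 2 = √13*(6*(-10)) + 2 = √13*(-60) + 2 = -60*√13 + 2 = 2 - 60*√13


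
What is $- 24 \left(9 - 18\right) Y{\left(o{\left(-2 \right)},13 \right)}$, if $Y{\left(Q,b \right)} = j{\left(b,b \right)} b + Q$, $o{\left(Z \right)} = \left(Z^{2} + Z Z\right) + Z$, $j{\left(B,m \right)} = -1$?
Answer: $-1512$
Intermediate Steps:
$o{\left(Z \right)} = Z + 2 Z^{2}$ ($o{\left(Z \right)} = \left(Z^{2} + Z^{2}\right) + Z = 2 Z^{2} + Z = Z + 2 Z^{2}$)
$Y{\left(Q,b \right)} = Q - b$ ($Y{\left(Q,b \right)} = - b + Q = Q - b$)
$- 24 \left(9 - 18\right) Y{\left(o{\left(-2 \right)},13 \right)} = - 24 \left(9 - 18\right) \left(- 2 \left(1 + 2 \left(-2\right)\right) - 13\right) = \left(-24\right) \left(-9\right) \left(- 2 \left(1 - 4\right) - 13\right) = 216 \left(\left(-2\right) \left(-3\right) - 13\right) = 216 \left(6 - 13\right) = 216 \left(-7\right) = -1512$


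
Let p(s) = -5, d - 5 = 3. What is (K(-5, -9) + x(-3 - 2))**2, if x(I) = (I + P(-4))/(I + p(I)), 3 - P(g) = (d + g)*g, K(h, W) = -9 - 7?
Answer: 7569/25 ≈ 302.76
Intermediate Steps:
d = 8 (d = 5 + 3 = 8)
K(h, W) = -16
P(g) = 3 - g*(8 + g) (P(g) = 3 - (8 + g)*g = 3 - g*(8 + g))
x(I) = (19 + I)/(-5 + I) (x(I) = (I + (3 - 1*(-4)**2 - 8*(-4)))/(I - 5) = (I + (3 - 1*16 + 32))/(-5 + I) = (I + (3 - 16 + 32))/(-5 + I) = (I + 19)/(-5 + I) = (19 + I)/(-5 + I))
(K(-5, -9) + x(-3 - 2))**2 = (-16 + (19 + (-3 - 2))/(-5 + (-3 - 2)))**2 = (-16 + (19 - 5)/(-5 - 5))**2 = (-16 + 14/(-10))**2 = (-16 - 1/10*14)**2 = (-16 - 7/5)**2 = (-87/5)**2 = 7569/25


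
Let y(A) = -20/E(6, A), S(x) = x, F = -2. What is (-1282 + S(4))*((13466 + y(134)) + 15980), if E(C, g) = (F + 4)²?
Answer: -37625598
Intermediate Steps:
E(C, g) = 4 (E(C, g) = (-2 + 4)² = 2² = 4)
y(A) = -5 (y(A) = -20/4 = -20*¼ = -5)
(-1282 + S(4))*((13466 + y(134)) + 15980) = (-1282 + 4)*((13466 - 5) + 15980) = -1278*(13461 + 15980) = -1278*29441 = -37625598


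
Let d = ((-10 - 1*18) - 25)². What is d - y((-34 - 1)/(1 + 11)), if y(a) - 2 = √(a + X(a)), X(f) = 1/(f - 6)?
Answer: 2807 - I*√1248369/642 ≈ 2807.0 - 1.7403*I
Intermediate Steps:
X(f) = 1/(-6 + f)
d = 2809 (d = ((-10 - 18) - 25)² = (-28 - 25)² = (-53)² = 2809)
y(a) = 2 + √(a + 1/(-6 + a))
d - y((-34 - 1)/(1 + 11)) = 2809 - (2 + √((1 + ((-34 - 1)/(1 + 11))*(-6 + (-34 - 1)/(1 + 11)))/(-6 + (-34 - 1)/(1 + 11)))) = 2809 - (2 + √((1 + (-35/12)*(-6 - 35/12))/(-6 - 35/12))) = 2809 - (2 + √((1 + (-35*1/12)*(-6 - 35*1/12))/(-6 - 35*1/12))) = 2809 - (2 + √((1 - 35*(-6 - 35/12)/12)/(-6 - 35/12))) = 2809 - (2 + √((1 - 35/12*(-107/12))/(-107/12))) = 2809 - (2 + √(-12*(1 + 3745/144)/107)) = 2809 - (2 + √(-12/107*3889/144)) = 2809 - (2 + √(-3889/1284)) = 2809 - (2 + I*√1248369/642) = 2809 + (-2 - I*√1248369/642) = 2807 - I*√1248369/642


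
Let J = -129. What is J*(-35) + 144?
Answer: 4659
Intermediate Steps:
J*(-35) + 144 = -129*(-35) + 144 = 4515 + 144 = 4659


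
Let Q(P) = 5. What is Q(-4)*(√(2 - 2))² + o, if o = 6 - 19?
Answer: -13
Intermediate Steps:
o = -13
Q(-4)*(√(2 - 2))² + o = 5*(√(2 - 2))² - 13 = 5*(√0)² - 13 = 5*0² - 13 = 5*0 - 13 = 0 - 13 = -13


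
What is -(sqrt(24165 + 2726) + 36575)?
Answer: -36575 - sqrt(26891) ≈ -36739.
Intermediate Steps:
-(sqrt(24165 + 2726) + 36575) = -(sqrt(26891) + 36575) = -(36575 + sqrt(26891)) = -36575 - sqrt(26891)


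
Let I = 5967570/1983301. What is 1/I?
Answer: 1983301/5967570 ≈ 0.33235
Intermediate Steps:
I = 5967570/1983301 (I = 5967570*(1/1983301) = 5967570/1983301 ≈ 3.0089)
1/I = 1/(5967570/1983301) = 1983301/5967570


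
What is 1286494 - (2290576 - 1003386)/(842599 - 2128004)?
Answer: 330733421452/257081 ≈ 1.2865e+6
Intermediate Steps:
1286494 - (2290576 - 1003386)/(842599 - 2128004) = 1286494 - 1287190/(-1285405) = 1286494 - 1287190*(-1)/1285405 = 1286494 - 1*(-257438/257081) = 1286494 + 257438/257081 = 330733421452/257081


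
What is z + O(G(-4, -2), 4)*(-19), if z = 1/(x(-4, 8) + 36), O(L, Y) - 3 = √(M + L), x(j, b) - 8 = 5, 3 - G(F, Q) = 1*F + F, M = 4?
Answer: -2792/49 - 19*√15 ≈ -130.57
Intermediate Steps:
G(F, Q) = 3 - 2*F (G(F, Q) = 3 - (1*F + F) = 3 - (F + F) = 3 - 2*F)
x(j, b) = 13 (x(j, b) = 8 + 5 = 13)
O(L, Y) = 3 + √(4 + L)
z = 1/49 (z = 1/(13 + 36) = 1/49 ≈ 0.020408)
z + O(G(-4, -2), 4)*(-19) = 1/49 + (3 + √(4 + (3 - 2*(-4))))*(-19) = 1/49 + (3 + √(4 + (3 + 8)))*(-19) = 1/49 + (3 + √(4 + 11))*(-19) = 1/49 + (3 + √15)*(-19) = 1/49 + (-57 - 19*√15) = -2792/49 - 19*√15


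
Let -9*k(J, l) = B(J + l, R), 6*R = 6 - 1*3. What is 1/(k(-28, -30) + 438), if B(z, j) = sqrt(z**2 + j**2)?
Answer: 141912/62143999 + 18*sqrt(13457)/62143999 ≈ 0.0023172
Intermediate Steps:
R = 1/2 (R = (6 - 1*3)/6 = (6 - 3)/6 = (1/6)*3 = 1/2 ≈ 0.50000)
B(z, j) = sqrt(j**2 + z**2)
k(J, l) = -sqrt(1/4 + (J + l)**2)/9 (k(J, l) = -sqrt((1/2)**2 + (J + l)**2)/9 = -sqrt(1/4 + (J + l)**2)/9)
1/(k(-28, -30) + 438) = 1/(-sqrt(1 + 4*(-28 - 30)**2)/18 + 438) = 1/(-sqrt(1 + 4*(-58)**2)/18 + 438) = 1/(-sqrt(1 + 4*3364)/18 + 438) = 1/(-sqrt(1 + 13456)/18 + 438) = 1/(-sqrt(13457)/18 + 438) = 1/(438 - sqrt(13457)/18)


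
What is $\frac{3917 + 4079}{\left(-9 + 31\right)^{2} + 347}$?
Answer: $\frac{7996}{831} \approx 9.6221$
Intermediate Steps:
$\frac{3917 + 4079}{\left(-9 + 31\right)^{2} + 347} = \frac{7996}{22^{2} + 347} = \frac{7996}{484 + 347} = \frac{7996}{831}$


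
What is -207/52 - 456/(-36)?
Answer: 1355/156 ≈ 8.6859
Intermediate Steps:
-207/52 - 456/(-36) = -207*1/52 - 456*(-1/36) = -207/52 + 38/3 = 1355/156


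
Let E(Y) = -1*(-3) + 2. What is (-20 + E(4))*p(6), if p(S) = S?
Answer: -90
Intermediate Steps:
E(Y) = 5 (E(Y) = 3 + 2 = 5)
(-20 + E(4))*p(6) = (-20 + 5)*6 = -15*6 = -90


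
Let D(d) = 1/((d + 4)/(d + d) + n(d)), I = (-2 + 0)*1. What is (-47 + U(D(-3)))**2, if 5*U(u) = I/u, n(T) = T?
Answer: 470596/225 ≈ 2091.5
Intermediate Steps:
I = -2 (I = -2*1 = -2)
D(d) = 1/(d + (4 + d)/(2*d)) (D(d) = 1/((d + 4)/(d + d) + d) = 1/((4 + d)/((2*d)) + d) = 1/((4 + d)*(1/(2*d)) + d) = 1/((4 + d)/(2*d) + d) = 1/(d + (4 + d)/(2*d)))
U(u) = -2/(5*u) (U(u) = (-2/u)/5 = -2/(5*u))
(-47 + U(D(-3)))**2 = (-47 - 2/(5*(2*(-3)/(4 - 3 + 2*(-3)**2))))**2 = (-47 - 2/(5*(2*(-3)/(4 - 3 + 2*9))))**2 = (-47 - 2/(5*(2*(-3)/(4 - 3 + 18))))**2 = (-47 - 2/(5*(2*(-3)/19)))**2 = (-47 - 2/(5*(2*(-3)*(1/19))))**2 = (-47 - 2/(5*(-6/19)))**2 = (-47 - 2/5*(-19/6))**2 = (-47 + 19/15)**2 = (-686/15)**2 = 470596/225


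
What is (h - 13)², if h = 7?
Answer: 36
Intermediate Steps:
(h - 13)² = (7 - 13)² = (-6)² = 36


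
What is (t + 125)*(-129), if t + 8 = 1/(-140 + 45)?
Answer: -1433706/95 ≈ -15092.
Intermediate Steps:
t = -761/95 (t = -8 + 1/(-140 + 45) = -8 + 1/(-95) = -8 - 1/95 = -761/95 ≈ -8.0105)
(t + 125)*(-129) = (-761/95 + 125)*(-129) = (11114/95)*(-129) = -1433706/95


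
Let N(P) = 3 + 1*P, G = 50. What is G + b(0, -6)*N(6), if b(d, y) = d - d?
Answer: 50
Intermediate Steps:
b(d, y) = 0
N(P) = 3 + P
G + b(0, -6)*N(6) = 50 + 0*(3 + 6) = 50 + 0*9 = 50 + 0 = 50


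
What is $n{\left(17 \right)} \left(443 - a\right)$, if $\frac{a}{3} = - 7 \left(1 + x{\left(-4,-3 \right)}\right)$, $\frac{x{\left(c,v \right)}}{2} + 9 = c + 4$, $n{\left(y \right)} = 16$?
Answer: $1376$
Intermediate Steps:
$x{\left(c,v \right)} = -10 + 2 c$ ($x{\left(c,v \right)} = -18 + 2 \left(c + 4\right) = -18 + 2 \left(4 + c\right) = -18 + \left(8 + 2 c\right) = -10 + 2 c$)
$a = 357$ ($a = 3 \left(- 7 \left(1 + \left(-10 + 2 \left(-4\right)\right)\right)\right) = 3 \left(- 7 \left(1 - 18\right)\right) = 3 \left(\left(-7\right) \left(-17\right)\right) = 3 \cdot 119 = 357$)
$n{\left(17 \right)} \left(443 - a\right) = 16 \left(443 - 357\right) = 16 \cdot 86 = 1376$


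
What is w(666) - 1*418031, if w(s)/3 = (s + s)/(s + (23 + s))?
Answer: -566428009/1355 ≈ -4.1803e+5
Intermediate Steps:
w(s) = 6*s/(23 + 2*s) (w(s) = 3*((s + s)/(s + (23 + s))) = 3*((2*s)/(23 + 2*s)) = 3*(2*s/(23 + 2*s)) = 6*s/(23 + 2*s))
w(666) - 1*418031 = 6*666/(23 + 2*666) - 1*418031 = 6*666/(23 + 1332) - 418031 = 6*666/1355 - 418031 = 6*666*(1/1355) - 418031 = 3996/1355 - 418031 = -566428009/1355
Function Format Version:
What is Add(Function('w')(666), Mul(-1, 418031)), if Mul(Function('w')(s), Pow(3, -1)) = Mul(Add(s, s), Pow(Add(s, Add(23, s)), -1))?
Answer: Rational(-566428009, 1355) ≈ -4.1803e+5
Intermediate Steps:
Function('w')(s) = Mul(6, s, Pow(Add(23, Mul(2, s)), -1)) (Function('w')(s) = Mul(3, Mul(Add(s, s), Pow(Add(s, Add(23, s)), -1))) = Mul(3, Mul(Mul(2, s), Pow(Add(23, Mul(2, s)), -1))) = Mul(3, Mul(2, s, Pow(Add(23, Mul(2, s)), -1))) = Mul(6, s, Pow(Add(23, Mul(2, s)), -1)))
Add(Function('w')(666), Mul(-1, 418031)) = Add(Mul(6, 666, Pow(Add(23, Mul(2, 666)), -1)), Mul(-1, 418031)) = Add(Mul(6, 666, Pow(Add(23, 1332), -1)), -418031) = Add(Mul(6, 666, Pow(1355, -1)), -418031) = Add(Mul(6, 666, Rational(1, 1355)), -418031) = Add(Rational(3996, 1355), -418031) = Rational(-566428009, 1355)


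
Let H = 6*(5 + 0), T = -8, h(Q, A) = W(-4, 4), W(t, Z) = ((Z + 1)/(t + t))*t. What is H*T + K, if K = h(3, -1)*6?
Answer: -225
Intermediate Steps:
W(t, Z) = ½ + Z/2 (W(t, Z) = ((1 + Z)/((2*t)))*t = ((1 + Z)*(1/(2*t)))*t = ((1 + Z)/(2*t))*t = ½ + Z/2)
h(Q, A) = 5/2 (h(Q, A) = ½ + (½)*4 = ½ + 2 = 5/2)
K = 15 (K = (5/2)*6 = 15)
H = 30 (H = 6*5 = 30)
H*T + K = 30*(-8) + 15 = -240 + 15 = -225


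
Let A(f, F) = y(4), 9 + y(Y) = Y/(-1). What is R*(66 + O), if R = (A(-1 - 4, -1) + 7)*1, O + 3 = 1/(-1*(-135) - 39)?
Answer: -6049/16 ≈ -378.06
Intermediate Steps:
y(Y) = -9 - Y (y(Y) = -9 + Y/(-1) = -9 + Y*(-1) = -9 - Y)
A(f, F) = -13 (A(f, F) = -9 - 1*4 = -9 - 4 = -13)
O = -287/96 (O = -3 + 1/(-1*(-135) - 39) = -3 + 1/(135 - 39) = -3 + 1/96 = -287/96 ≈ -2.9896)
R = -6 (R = (-13 + 7)*1 = -6*1 = -6)
R*(66 + O) = -6*(66 - 287/96) = -6*6049/96 = -6049/16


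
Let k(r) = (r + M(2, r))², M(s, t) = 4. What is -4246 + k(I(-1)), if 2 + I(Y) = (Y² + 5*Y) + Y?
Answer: -4237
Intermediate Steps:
I(Y) = -2 + Y² + 6*Y (I(Y) = -2 + ((Y² + 5*Y) + Y) = -2 + (Y² + 6*Y) = -2 + Y² + 6*Y)
k(r) = (4 + r)² (k(r) = (r + 4)² = (4 + r)²)
-4246 + k(I(-1)) = -4246 + (4 + (-2 + (-1)² + 6*(-1)))² = -4246 + (4 + (-2 + 1 - 6))² = -4246 + (4 - 7)² = -4246 + (-3)² = -4246 + 9 = -4237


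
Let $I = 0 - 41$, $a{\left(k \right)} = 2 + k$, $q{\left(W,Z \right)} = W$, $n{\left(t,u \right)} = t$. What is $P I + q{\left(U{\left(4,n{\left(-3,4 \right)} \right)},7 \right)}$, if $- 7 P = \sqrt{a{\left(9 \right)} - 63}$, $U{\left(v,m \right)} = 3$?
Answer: $3 + \frac{82 i \sqrt{13}}{7} \approx 3.0 + 42.236 i$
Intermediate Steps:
$I = -41$
$P = - \frac{2 i \sqrt{13}}{7}$ ($P = - \frac{\sqrt{\left(2 + 9\right) - 63}}{7} = - \frac{\sqrt{11 - 63}}{7} = - \frac{\sqrt{-52}}{7} = - \frac{2 i \sqrt{13}}{7} \approx - 1.0302 i$)
$P I + q{\left(U{\left(4,n{\left(-3,4 \right)} \right)},7 \right)} = - \frac{2 i \sqrt{13}}{7} \left(-41\right) + 3 = \frac{82 i \sqrt{13}}{7} + 3 = 3 + \frac{82 i \sqrt{13}}{7}$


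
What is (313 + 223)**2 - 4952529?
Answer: -4665233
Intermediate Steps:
(313 + 223)**2 - 4952529 = 536**2 - 4952529 = 287296 - 4952529 = -4665233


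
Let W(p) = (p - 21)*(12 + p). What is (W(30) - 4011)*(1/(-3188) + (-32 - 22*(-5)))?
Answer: -903392679/3188 ≈ -2.8337e+5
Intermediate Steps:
W(p) = (-21 + p)*(12 + p)
(W(30) - 4011)*(1/(-3188) + (-32 - 22*(-5))) = ((-252 + 30**2 - 9*30) - 4011)*(1/(-3188) + (-32 - 22*(-5))) = ((-252 + 900 - 270) - 4011)*(-1/3188 + (-32 + 110)) = (378 - 4011)*(-1/3188 + 78) = -3633*248663/3188 = -903392679/3188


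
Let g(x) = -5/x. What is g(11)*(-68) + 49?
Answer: 879/11 ≈ 79.909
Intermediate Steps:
g(11)*(-68) + 49 = -5/11*(-68) + 49 = 340/11 + 49 = 879/11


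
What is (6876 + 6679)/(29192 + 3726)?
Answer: 13555/32918 ≈ 0.41178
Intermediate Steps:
(6876 + 6679)/(29192 + 3726) = 13555/32918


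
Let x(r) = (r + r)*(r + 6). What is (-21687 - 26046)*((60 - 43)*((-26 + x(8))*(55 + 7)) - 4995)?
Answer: -9723068901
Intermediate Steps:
x(r) = 2*r*(6 + r) (x(r) = (2*r)*(6 + r) = 2*r*(6 + r))
(-21687 - 26046)*((60 - 43)*((-26 + x(8))*(55 + 7)) - 4995) = (-21687 - 26046)*((60 - 43)*((-26 + 2*8*(6 + 8))*(55 + 7)) - 4995) = -47733*(17*((-26 + 2*8*14)*62) - 4995) = -47733*(17*((-26 + 224)*62) - 4995) = -47733*(17*(198*62) - 4995) = -47733*(17*12276 - 4995) = -47733*(208692 - 4995) = -47733*203697 = -9723068901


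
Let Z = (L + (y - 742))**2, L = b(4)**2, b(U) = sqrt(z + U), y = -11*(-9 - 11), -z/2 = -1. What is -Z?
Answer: -266256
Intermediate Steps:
z = 2 (z = -2*(-1) = 2)
y = 220 (y = -11*(-20) = 220)
b(U) = sqrt(2 + U)
L = 6 (L = (sqrt(2 + 4))**2 = (sqrt(6))**2 = 6)
Z = 266256 (Z = (6 + (220 - 742))**2 = (6 - 522)**2 = (-516)**2 = 266256)
-Z = -1*266256 = -266256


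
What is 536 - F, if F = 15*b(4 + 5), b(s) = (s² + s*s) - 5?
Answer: -1819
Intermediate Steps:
b(s) = -5 + 2*s² (b(s) = (s² + s²) - 5 = 2*s² - 5 = -5 + 2*s²)
F = 2355 (F = 15*(-5 + 2*(4 + 5)²) = 15*(-5 + 2*9²) = 15*(-5 + 2*81) = 15*(-5 + 162) = 15*157 = 2355)
536 - F = 536 - 1*2355 = 536 - 2355 = -1819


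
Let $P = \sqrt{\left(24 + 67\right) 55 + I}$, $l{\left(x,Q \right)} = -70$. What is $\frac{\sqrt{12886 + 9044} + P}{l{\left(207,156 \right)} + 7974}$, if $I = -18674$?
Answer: $\frac{\sqrt{21930}}{7904} + \frac{i \sqrt{13669}}{7904} \approx 0.018736 + 0.014792 i$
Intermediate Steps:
$P = i \sqrt{13669}$ ($P = \sqrt{\left(24 + 67\right) 55 - 18674} = \sqrt{91 \cdot 55 - 18674} = \sqrt{5005 - 18674} = \sqrt{-13669} = i \sqrt{13669} \approx 116.91 i$)
$\frac{\sqrt{12886 + 9044} + P}{l{\left(207,156 \right)} + 7974} = \frac{\sqrt{12886 + 9044} + i \sqrt{13669}}{-70 + 7974} = \frac{\sqrt{21930} + i \sqrt{13669}}{7904} = \left(\sqrt{21930} + i \sqrt{13669}\right) \frac{1}{7904} = \frac{\sqrt{21930}}{7904} + \frac{i \sqrt{13669}}{7904}$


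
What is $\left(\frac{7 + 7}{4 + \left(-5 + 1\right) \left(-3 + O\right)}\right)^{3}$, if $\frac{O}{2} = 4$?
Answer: $- \frac{343}{512} \approx -0.66992$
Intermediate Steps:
$O = 8$ ($O = 2 \cdot 4 = 8$)
$\left(\frac{7 + 7}{4 + \left(-5 + 1\right) \left(-3 + O\right)}\right)^{3} = \left(\frac{7 + 7}{4 + \left(-5 + 1\right) \left(-3 + 8\right)}\right)^{3} = \left(\frac{14}{4 - 20}\right)^{3} = \left(\frac{14}{-16}\right)^{3} = \left(14 \left(- \frac{1}{16}\right)\right)^{3} = \left(- \frac{7}{8}\right)^{3} = - \frac{343}{512}$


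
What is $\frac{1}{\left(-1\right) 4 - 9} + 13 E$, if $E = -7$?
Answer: $- \frac{1184}{13} \approx -91.077$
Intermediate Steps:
$\frac{1}{\left(-1\right) 4 - 9} + 13 E = \frac{1}{\left(-1\right) 4 - 9} + 13 \left(-7\right) = \frac{1}{-4 - 9} - 91 = \frac{1}{-13} - 91 = - \frac{1}{13} - 91 = - \frac{1184}{13}$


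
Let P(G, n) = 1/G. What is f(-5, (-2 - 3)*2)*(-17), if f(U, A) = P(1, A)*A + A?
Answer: 340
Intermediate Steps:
f(U, A) = 2*A (f(U, A) = A/1 + A = 1*A + A = A + A = 2*A)
f(-5, (-2 - 3)*2)*(-17) = (2*((-2 - 3)*2))*(-17) = (2*(-5*2))*(-17) = (2*(-10))*(-17) = -20*(-17) = 340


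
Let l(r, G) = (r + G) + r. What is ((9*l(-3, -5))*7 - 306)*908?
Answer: -907092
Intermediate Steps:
l(r, G) = G + 2*r (l(r, G) = (G + r) + r = G + 2*r)
((9*l(-3, -5))*7 - 306)*908 = ((9*(-5 + 2*(-3)))*7 - 306)*908 = ((9*(-5 - 6))*7 - 306)*908 = ((9*(-11))*7 - 306)*908 = (-99*7 - 306)*908 = (-693 - 306)*908 = -999*908 = -907092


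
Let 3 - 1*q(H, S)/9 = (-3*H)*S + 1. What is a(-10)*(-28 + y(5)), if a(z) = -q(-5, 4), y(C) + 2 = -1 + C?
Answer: -13572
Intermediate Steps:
y(C) = -3 + C (y(C) = -2 + (-1 + C) = -3 + C)
q(H, S) = 18 + 27*H*S (q(H, S) = 27 - 9*((-3*H)*S + 1) = 27 - 9*(-3*H*S + 1) = 27 - 9*(1 - 3*H*S) = 27 + (-9 + 27*H*S) = 18 + 27*H*S)
a(z) = 522 (a(z) = -(18 + 27*(-5)*4) = -(18 - 540) = -1*(-522) = 522)
a(-10)*(-28 + y(5)) = 522*(-28 + (-3 + 5)) = 522*(-28 + 2) = 522*(-26) = -13572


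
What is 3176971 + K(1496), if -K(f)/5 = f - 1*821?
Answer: 3173596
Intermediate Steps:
K(f) = 4105 - 5*f (K(f) = -5*(f - 1*821) = -5*(f - 821) = -5*(-821 + f) = 4105 - 5*f)
3176971 + K(1496) = 3176971 + (4105 - 5*1496) = 3176971 + (4105 - 7480) = 3176971 - 3375 = 3173596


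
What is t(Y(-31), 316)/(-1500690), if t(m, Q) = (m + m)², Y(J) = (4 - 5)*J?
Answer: -1922/750345 ≈ -0.0025615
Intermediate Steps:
Y(J) = -J
t(m, Q) = 4*m² (t(m, Q) = (2*m)² = 4*m²)
t(Y(-31), 316)/(-1500690) = (4*(-1*(-31))²)/(-1500690) = (4*31²)*(-1/1500690) = (4*961)*(-1/1500690) = 3844*(-1/1500690) = -1922/750345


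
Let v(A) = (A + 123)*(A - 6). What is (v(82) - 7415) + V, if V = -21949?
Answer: -13784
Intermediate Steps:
v(A) = (-6 + A)*(123 + A) (v(A) = (123 + A)*(-6 + A) = (-6 + A)*(123 + A))
(v(82) - 7415) + V = ((-738 + 82² + 117*82) - 7415) - 21949 = ((-738 + 6724 + 9594) - 7415) - 21949 = (15580 - 7415) - 21949 = 8165 - 21949 = -13784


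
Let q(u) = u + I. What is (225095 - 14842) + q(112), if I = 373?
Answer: 210738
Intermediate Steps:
q(u) = 373 + u (q(u) = u + 373 = 373 + u)
(225095 - 14842) + q(112) = (225095 - 14842) + (373 + 112) = 210253 + 485 = 210738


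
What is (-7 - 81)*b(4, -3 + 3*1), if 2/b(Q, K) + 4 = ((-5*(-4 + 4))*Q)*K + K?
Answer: 44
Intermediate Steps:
b(Q, K) = 2/(-4 + K) (b(Q, K) = 2/(-4 + (((-5*(-4 + 4))*Q)*K + K)) = 2/(-4 + (((-5*0)*Q)*K + K)) = 2/(-4 + ((0*Q)*K + K)) = 2/(-4 + (0*K + K)) = 2/(-4 + (0 + K)) = 2/(-4 + K))
(-7 - 81)*b(4, -3 + 3*1) = (-7 - 81)*(2/(-4 + (-3 + 3*1))) = -176/(-4 + (-3 + 3)) = -176/(-4 + 0) = -176/(-4) = -176*(-1)/4 = -88*(-1/2) = 44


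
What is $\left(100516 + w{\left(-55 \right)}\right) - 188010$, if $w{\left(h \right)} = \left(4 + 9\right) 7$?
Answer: $-87403$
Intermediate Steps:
$w{\left(h \right)} = 91$ ($w{\left(h \right)} = 13 \cdot 7 = 91$)
$\left(100516 + w{\left(-55 \right)}\right) - 188010 = \left(100516 + 91\right) - 188010 = 100607 - 188010 = -87403$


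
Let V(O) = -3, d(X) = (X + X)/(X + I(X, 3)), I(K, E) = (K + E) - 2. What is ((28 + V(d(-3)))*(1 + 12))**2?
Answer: 105625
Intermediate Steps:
I(K, E) = -2 + E + K (I(K, E) = (E + K) - 2 = -2 + E + K)
d(X) = 2*X/(1 + 2*X) (d(X) = (X + X)/(X + (-2 + 3 + X)) = (2*X)/(X + (1 + X)) = (2*X)/(1 + 2*X) = 2*X/(1 + 2*X))
((28 + V(d(-3)))*(1 + 12))**2 = ((28 - 3)*(1 + 12))**2 = (25*13)**2 = 325**2 = 105625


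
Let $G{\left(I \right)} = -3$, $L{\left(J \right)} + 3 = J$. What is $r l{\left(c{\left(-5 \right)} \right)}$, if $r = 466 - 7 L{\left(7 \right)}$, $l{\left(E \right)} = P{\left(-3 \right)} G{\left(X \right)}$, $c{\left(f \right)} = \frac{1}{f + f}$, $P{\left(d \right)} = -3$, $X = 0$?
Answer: $3942$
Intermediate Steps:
$L{\left(J \right)} = -3 + J$
$c{\left(f \right)} = \frac{1}{2 f}$
$l{\left(E \right)} = 9$ ($l{\left(E \right)} = \left(-3\right) \left(-3\right) = 9$)
$r = 438$ ($r = 466 - 7 \left(-3 + 7\right) = 466 - 7 \cdot 4 = 466 - 28 = 438$)
$r l{\left(c{\left(-5 \right)} \right)} = 438 \cdot 9 = 3942$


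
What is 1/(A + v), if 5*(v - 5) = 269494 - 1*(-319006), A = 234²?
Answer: 1/172461 ≈ 5.7984e-6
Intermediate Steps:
A = 54756
v = 117705 (v = 5 + (269494 - 1*(-319006))/5 = 5 + (269494 + 319006)/5 = 5 + (⅕)*588500 = 5 + 117700 = 117705)
1/(A + v) = 1/(54756 + 117705) = 1/172461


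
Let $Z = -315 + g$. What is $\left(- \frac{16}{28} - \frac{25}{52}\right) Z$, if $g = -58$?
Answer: $\frac{142859}{364} \approx 392.47$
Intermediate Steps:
$Z = -373$ ($Z = -315 - 58 = -373$)
$\left(- \frac{16}{28} - \frac{25}{52}\right) Z = \left(- \frac{16}{28} - \frac{25}{52}\right) \left(-373\right) = \left(\left(-16\right) \frac{1}{28} - \frac{25}{52}\right) \left(-373\right) = \left(- \frac{4}{7} - \frac{25}{52}\right) \left(-373\right) = \left(- \frac{383}{364}\right) \left(-373\right) = \frac{142859}{364}$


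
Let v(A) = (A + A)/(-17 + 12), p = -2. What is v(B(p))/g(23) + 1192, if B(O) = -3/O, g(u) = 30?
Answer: 59599/50 ≈ 1192.0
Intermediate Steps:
v(A) = -2*A/5 (v(A) = (2*A)/(-5) = (2*A)*(-⅕) = -2*A/5)
v(B(p))/g(23) + 1192 = -(-6)/(5*(-2))/30 + 1192 = -(-6)*(-1)/(5*2)*(1/30) + 1192 = -⅖*3/2*(1/30) + 1192 = -⅗*1/30 + 1192 = -1/50 + 1192 = 59599/50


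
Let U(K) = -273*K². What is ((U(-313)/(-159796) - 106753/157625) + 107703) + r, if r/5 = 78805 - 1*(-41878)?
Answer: 196876135293607/276789500 ≈ 7.1129e+5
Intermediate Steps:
r = 603415 (r = 5*(78805 - 1*(-41878)) = 5*(78805 + 41878) = 5*120683 = 603415)
((U(-313)/(-159796) - 106753/157625) + 107703) + r = ((-273*(-313)²/(-159796) - 106753/157625) + 107703) + 603415 = ((-273*97969*(-1/159796) - 106753*1/157625) + 107703) + 603415 = ((-26745537*(-1/159796) - 106753/157625) + 107703) + 603415 = ((293907/1756 - 106753/157625) + 107703) + 603415 = (46139632607/276789500 + 107703) + 603415 = 29857199151107/276789500 + 603415 = 196876135293607/276789500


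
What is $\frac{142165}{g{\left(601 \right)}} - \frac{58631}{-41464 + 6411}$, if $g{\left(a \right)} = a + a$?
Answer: $\frac{5053784207}{42133706} \approx 119.95$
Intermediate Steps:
$g{\left(a \right)} = 2 a$
$\frac{142165}{g{\left(601 \right)}} - \frac{58631}{-41464 + 6411} = \frac{142165}{2 \cdot 601} - \frac{58631}{-41464 + 6411} = \frac{142165}{1202} - \frac{58631}{-35053} = 142165 \cdot \frac{1}{1202} - - \frac{58631}{35053} = \frac{142165}{1202} + \frac{58631}{35053} = \frac{5053784207}{42133706}$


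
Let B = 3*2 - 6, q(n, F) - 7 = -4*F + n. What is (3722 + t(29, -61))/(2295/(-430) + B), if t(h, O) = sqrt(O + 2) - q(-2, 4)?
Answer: -321038/459 - 86*I*sqrt(59)/459 ≈ -699.43 - 1.4392*I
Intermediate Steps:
q(n, F) = 7 + n - 4*F (q(n, F) = 7 + (-4*F + n) = 7 + (n - 4*F) = 7 + n - 4*F)
t(h, O) = 11 + sqrt(2 + O) (t(h, O) = sqrt(O + 2) - (7 - 2 - 4*4) = sqrt(2 + O) - (7 - 2 - 16) = sqrt(2 + O) - 1*(-11) = sqrt(2 + O) + 11 = 11 + sqrt(2 + O))
B = 0 (B = 6 - 6 = 0)
(3722 + t(29, -61))/(2295/(-430) + B) = (3722 + (11 + sqrt(2 - 61)))/(2295/(-430) + 0) = (3722 + (11 + sqrt(-59)))/(2295*(-1/430) + 0) = (3722 + (11 + I*sqrt(59)))/(-459/86 + 0) = (3733 + I*sqrt(59))/(-459/86) = (3733 + I*sqrt(59))*(-86/459) = -321038/459 - 86*I*sqrt(59)/459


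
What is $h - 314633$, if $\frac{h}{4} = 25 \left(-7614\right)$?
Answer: $-1076033$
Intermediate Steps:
$h = -761400$ ($h = 4 \cdot 25 \left(-7614\right) = 4 \left(-190350\right) = -761400$)
$h - 314633 = -761400 - 314633 = -1076033$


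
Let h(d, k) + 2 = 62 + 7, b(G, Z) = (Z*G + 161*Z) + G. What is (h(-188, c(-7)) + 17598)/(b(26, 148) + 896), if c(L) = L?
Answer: 17665/28598 ≈ 0.61770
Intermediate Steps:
b(G, Z) = G + 161*Z + G*Z (b(G, Z) = (G*Z + 161*Z) + G = (161*Z + G*Z) + G = G + 161*Z + G*Z)
h(d, k) = 67 (h(d, k) = -2 + (62 + 7) = -2 + 69 = 67)
(h(-188, c(-7)) + 17598)/(b(26, 148) + 896) = (67 + 17598)/((26 + 161*148 + 26*148) + 896) = 17665/((26 + 23828 + 3848) + 896) = 17665/(27702 + 896) = 17665/28598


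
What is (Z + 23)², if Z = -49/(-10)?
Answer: 77841/100 ≈ 778.41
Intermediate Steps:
Z = 49/10 (Z = -49*(-⅒) = 49/10 ≈ 4.9000)
(Z + 23)² = (49/10 + 23)² = (279/10)² = 77841/100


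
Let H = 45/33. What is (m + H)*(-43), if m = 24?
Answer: -11997/11 ≈ -1090.6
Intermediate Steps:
H = 15/11 (H = 45*(1/33) = 15/11 ≈ 1.3636)
(m + H)*(-43) = (24 + 15/11)*(-43) = (279/11)*(-43) = -11997/11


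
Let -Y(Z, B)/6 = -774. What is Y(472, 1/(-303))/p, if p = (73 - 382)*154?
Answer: -774/7931 ≈ -0.097592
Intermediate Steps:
Y(Z, B) = 4644 (Y(Z, B) = -6*(-774) = 4644)
p = -47586 (p = -309*154 = -47586)
Y(472, 1/(-303))/p = 4644/(-47586) = 4644*(-1/47586) = -774/7931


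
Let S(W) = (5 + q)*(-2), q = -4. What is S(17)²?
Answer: 4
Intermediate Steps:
S(W) = -2 (S(W) = (5 - 4)*(-2) = 1*(-2) = -2)
S(17)² = (-2)² = 4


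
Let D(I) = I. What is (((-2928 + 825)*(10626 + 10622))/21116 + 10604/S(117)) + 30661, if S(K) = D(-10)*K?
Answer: 88124656297/3088215 ≈ 28536.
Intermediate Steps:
S(K) = -10*K
(((-2928 + 825)*(10626 + 10622))/21116 + 10604/S(117)) + 30661 = (((-2928 + 825)*(10626 + 10622))/21116 + 10604/((-10*117))) + 30661 = (-2103*21248*(1/21116) + 10604/(-1170)) + 30661 = (-44684544*1/21116 + 10604*(-1/1170)) + 30661 = (-11171136/5279 - 5302/585) + 30661 = -6563103818/3088215 + 30661 = 88124656297/3088215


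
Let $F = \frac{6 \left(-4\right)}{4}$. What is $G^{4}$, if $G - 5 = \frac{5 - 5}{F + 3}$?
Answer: $625$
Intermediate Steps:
$F = -6$ ($F = \left(-24\right) \frac{1}{4} = -6$)
$G = 5$ ($G = 5 + \frac{5 - 5}{-6 + 3} = 5 + \frac{0}{-3} = 5 + 0 \left(- \frac{1}{3}\right) = 5 + 0 = 5$)
$G^{4} = 5^{4} = 625$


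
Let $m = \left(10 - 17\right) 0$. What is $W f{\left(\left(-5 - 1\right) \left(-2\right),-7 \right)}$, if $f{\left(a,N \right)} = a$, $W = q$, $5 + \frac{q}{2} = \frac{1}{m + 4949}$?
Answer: $- \frac{593856}{4949} \approx -120.0$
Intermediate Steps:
$m = 0$ ($m = \left(-7\right) 0 = 0$)
$q = - \frac{49488}{4949}$ ($q = -10 + \frac{2}{0 + 4949} = -10 + \frac{2}{4949} = - \frac{49488}{4949} \approx -9.9996$)
$W = - \frac{49488}{4949} \approx -9.9996$
$W f{\left(\left(-5 - 1\right) \left(-2\right),-7 \right)} = - \frac{49488 \left(-5 - 1\right) \left(-2\right)}{4949} = - \frac{49488 \left(\left(-6\right) \left(-2\right)\right)}{4949} = \left(- \frac{49488}{4949}\right) 12 = - \frac{593856}{4949}$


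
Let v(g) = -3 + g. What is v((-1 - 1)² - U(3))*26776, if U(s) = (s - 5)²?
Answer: -80328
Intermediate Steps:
U(s) = (-5 + s)²
v((-1 - 1)² - U(3))*26776 = (-3 + ((-1 - 1)² - (-5 + 3)²))*26776 = (-3 + ((-2)² - 1*(-2)²))*26776 = (-3 + (4 - 1*4))*26776 = (-3 + (4 - 4))*26776 = (-3 + 0)*26776 = -3*26776 = -80328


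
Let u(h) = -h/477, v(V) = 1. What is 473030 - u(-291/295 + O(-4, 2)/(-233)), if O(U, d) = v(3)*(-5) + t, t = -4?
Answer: 5169680989234/10928865 ≈ 4.7303e+5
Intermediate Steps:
O(U, d) = -9 (O(U, d) = 1*(-5) - 4 = -5 - 4 = -9)
u(h) = -h/477
473030 - u(-291/295 + O(-4, 2)/(-233)) = 473030 - (-1)*(-291/295 - 9/(-233))/477 = 473030 - (-1)*(-291*1/295 - 9*(-1/233))/477 = 473030 - (-1)*(-291/295 + 9/233)/477 = 473030 - (-1)*(-65148)/(477*68735) = 473030 - 1*21716/10928865 = 473030 - 21716/10928865 = 5169680989234/10928865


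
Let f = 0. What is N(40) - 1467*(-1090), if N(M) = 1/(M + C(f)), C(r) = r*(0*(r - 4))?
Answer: 63961201/40 ≈ 1.5990e+6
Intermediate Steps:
C(r) = 0 (C(r) = r*(0*(-4 + r)) = r*0 = 0)
N(M) = 1/M (N(M) = 1/(M + 0) = 1/M)
N(40) - 1467*(-1090) = 1/40 - 1467*(-1090) = 1/40 + 1599030 = 63961201/40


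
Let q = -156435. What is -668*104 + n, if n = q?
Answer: -225907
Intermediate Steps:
n = -156435
-668*104 + n = -668*104 - 156435 = -69472 - 156435 = -225907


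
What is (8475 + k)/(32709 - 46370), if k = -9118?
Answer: 643/13661 ≈ 0.047068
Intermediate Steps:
(8475 + k)/(32709 - 46370) = (8475 - 9118)/(32709 - 46370) = -643/(-13661) = -643*(-1/13661) = 643/13661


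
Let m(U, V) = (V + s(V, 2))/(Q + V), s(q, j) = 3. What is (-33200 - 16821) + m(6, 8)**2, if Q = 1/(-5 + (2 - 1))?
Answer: -48068245/961 ≈ -50019.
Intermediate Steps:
Q = -1/4 (Q = 1/(-5 + 1) = 1/(-4) = -1/4 ≈ -0.25000)
m(U, V) = (3 + V)/(-1/4 + V) (m(U, V) = (V + 3)/(-1/4 + V) = (3 + V)/(-1/4 + V))
(-33200 - 16821) + m(6, 8)**2 = (-33200 - 16821) + (4*(3 + 8)/(-1 + 4*8))**2 = -50021 + (4*11/(-1 + 32))**2 = -50021 + (4*11/31)**2 = -50021 + (4*(1/31)*11)**2 = -50021 + (44/31)**2 = -50021 + 1936/961 = -48068245/961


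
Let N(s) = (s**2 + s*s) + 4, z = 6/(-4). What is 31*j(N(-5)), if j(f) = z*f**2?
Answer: -135594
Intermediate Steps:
z = -3/2 (z = 6*(-1/4) = -3/2 ≈ -1.5000)
N(s) = 4 + 2*s**2 (N(s) = (s**2 + s**2) + 4 = 2*s**2 + 4 = 4 + 2*s**2)
j(f) = -3*f**2/2
31*j(N(-5)) = 31*(-3*(4 + 2*(-5)**2)**2/2) = 31*(-3*(4 + 2*25)**2/2) = 31*(-3*(4 + 50)**2/2) = 31*(-3/2*54**2) = 31*(-3/2*2916) = 31*(-4374) = -135594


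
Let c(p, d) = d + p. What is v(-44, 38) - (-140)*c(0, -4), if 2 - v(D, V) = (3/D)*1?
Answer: -24549/44 ≈ -557.93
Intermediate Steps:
v(D, V) = 2 - 3/D
v(-44, 38) - (-140)*c(0, -4) = (2 - 3/(-44)) - (-140)*(-4 + 0) = (2 - 3*(-1/44)) - (-140)*(-4) = (2 + 3/44) - 1*560 = 91/44 - 560 = -24549/44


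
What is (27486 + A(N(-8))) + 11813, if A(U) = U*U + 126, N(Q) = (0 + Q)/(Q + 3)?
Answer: 985689/25 ≈ 39428.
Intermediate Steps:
N(Q) = Q/(3 + Q)
A(U) = 126 + U² (A(U) = U² + 126 = 126 + U²)
(27486 + A(N(-8))) + 11813 = (27486 + (126 + (-8/(3 - 8))²)) + 11813 = (27486 + (126 + (-8/(-5))²)) + 11813 = (27486 + (126 + (-8*(-⅕))²)) + 11813 = (27486 + (126 + (8/5)²)) + 11813 = (27486 + (126 + 64/25)) + 11813 = (27486 + 3214/25) + 11813 = 690364/25 + 11813 = 985689/25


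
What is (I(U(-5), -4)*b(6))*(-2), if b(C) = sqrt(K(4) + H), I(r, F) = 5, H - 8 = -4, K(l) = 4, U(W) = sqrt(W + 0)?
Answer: -20*sqrt(2) ≈ -28.284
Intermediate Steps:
U(W) = sqrt(W)
H = 4 (H = 8 - 4 = 4)
b(C) = 2*sqrt(2) (b(C) = sqrt(4 + 4) = sqrt(8) = 2*sqrt(2))
(I(U(-5), -4)*b(6))*(-2) = (5*(2*sqrt(2)))*(-2) = (10*sqrt(2))*(-2) = -20*sqrt(2)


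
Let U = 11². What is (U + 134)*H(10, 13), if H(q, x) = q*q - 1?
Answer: 25245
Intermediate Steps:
H(q, x) = -1 + q² (H(q, x) = q² - 1 = -1 + q²)
U = 121
(U + 134)*H(10, 13) = (121 + 134)*(-1 + 10²) = 255*(-1 + 100) = 255*99 = 25245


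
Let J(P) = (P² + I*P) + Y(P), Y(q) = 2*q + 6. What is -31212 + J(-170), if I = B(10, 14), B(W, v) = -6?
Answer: -1626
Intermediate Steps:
Y(q) = 6 + 2*q
I = -6
J(P) = 6 + P² - 4*P (J(P) = (P² - 6*P) + (6 + 2*P) = 6 + P² - 4*P)
-31212 + J(-170) = -31212 + (6 + (-170)² - 4*(-170)) = -31212 + (6 + 28900 + 680) = -31212 + 29586 = -1626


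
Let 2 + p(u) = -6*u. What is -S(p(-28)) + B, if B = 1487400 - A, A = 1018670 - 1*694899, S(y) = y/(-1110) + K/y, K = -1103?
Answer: 107205765713/92130 ≈ 1.1636e+6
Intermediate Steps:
p(u) = -2 - 6*u
S(y) = -1103/y - y/1110 (S(y) = y/(-1110) - 1103/y = y*(-1/1110) - 1103/y = -y/1110 - 1103/y = -1103/y - y/1110)
A = 323771 (A = 1018670 - 694899 = 323771)
B = 1163629 (B = 1487400 - 1*323771 = 1487400 - 323771 = 1163629)
-S(p(-28)) + B = -(-1103/(-2 - 6*(-28)) - (-2 - 6*(-28))/1110) + 1163629 = -(-1103/(-2 + 168) - (-2 + 168)/1110) + 1163629 = -(-1103/166 - 1/1110*166) + 1163629 = -(-1103*1/166 - 83/555) + 1163629 = -(-1103/166 - 83/555) + 1163629 = -1*(-625943/92130) + 1163629 = 625943/92130 + 1163629 = 107205765713/92130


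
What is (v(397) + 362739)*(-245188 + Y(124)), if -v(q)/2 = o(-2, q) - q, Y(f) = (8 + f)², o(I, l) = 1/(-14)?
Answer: -579598339248/7 ≈ -8.2800e+10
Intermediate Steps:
o(I, l) = -1/14
v(q) = ⅐ + 2*q (v(q) = -2*(-1/14 - q) = ⅐ + 2*q)
(v(397) + 362739)*(-245188 + Y(124)) = ((⅐ + 2*397) + 362739)*(-245188 + (8 + 124)²) = ((⅐ + 794) + 362739)*(-245188 + 132²) = (5559/7 + 362739)*(-245188 + 17424) = (2544732/7)*(-227764) = -579598339248/7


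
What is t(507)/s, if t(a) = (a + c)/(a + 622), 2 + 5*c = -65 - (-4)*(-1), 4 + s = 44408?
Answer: 616/62665145 ≈ 9.8300e-6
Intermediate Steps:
s = 44404 (s = -4 + 44408 = 44404)
c = -71/5 (c = -⅖ + (-65 - (-4)*(-1))/5 = -⅖ + (-65 - 1*4)/5 = -⅖ + (-65 - 4)/5 = -⅖ + (⅕)*(-69) = -⅖ - 69/5 = -71/5 ≈ -14.200)
t(a) = (-71/5 + a)/(622 + a) (t(a) = (a - 71/5)/(a + 622) = (-71/5 + a)/(622 + a))
t(507)/s = ((-71/5 + 507)/(622 + 507))/44404 = ((2464/5)/1129)*(1/44404) = ((1/1129)*(2464/5))*(1/44404) = (2464/5645)*(1/44404) = 616/62665145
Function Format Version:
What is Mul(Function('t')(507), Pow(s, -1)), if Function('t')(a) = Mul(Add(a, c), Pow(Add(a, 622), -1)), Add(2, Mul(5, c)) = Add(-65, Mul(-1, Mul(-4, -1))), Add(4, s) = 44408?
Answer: Rational(616, 62665145) ≈ 9.8300e-6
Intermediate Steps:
s = 44404 (s = Add(-4, 44408) = 44404)
c = Rational(-71, 5) (c = Add(Rational(-2, 5), Mul(Rational(1, 5), Add(-65, Mul(-1, Mul(-4, -1))))) = Add(Rational(-2, 5), Mul(Rational(1, 5), Add(-65, Mul(-1, 4)))) = Add(Rational(-2, 5), Mul(Rational(1, 5), Add(-65, -4))) = Add(Rational(-2, 5), Mul(Rational(1, 5), -69)) = Add(Rational(-2, 5), Rational(-69, 5)) = Rational(-71, 5) ≈ -14.200)
Function('t')(a) = Mul(Pow(Add(622, a), -1), Add(Rational(-71, 5), a)) (Function('t')(a) = Mul(Add(a, Rational(-71, 5)), Pow(Add(a, 622), -1)) = Mul(Add(Rational(-71, 5), a), Pow(Add(622, a), -1)) = Mul(Pow(Add(622, a), -1), Add(Rational(-71, 5), a)))
Mul(Function('t')(507), Pow(s, -1)) = Mul(Mul(Pow(Add(622, 507), -1), Add(Rational(-71, 5), 507)), Pow(44404, -1)) = Mul(Mul(Pow(1129, -1), Rational(2464, 5)), Rational(1, 44404)) = Mul(Mul(Rational(1, 1129), Rational(2464, 5)), Rational(1, 44404)) = Mul(Rational(2464, 5645), Rational(1, 44404)) = Rational(616, 62665145)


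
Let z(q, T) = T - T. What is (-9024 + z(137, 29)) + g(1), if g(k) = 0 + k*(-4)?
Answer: -9028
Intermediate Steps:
z(q, T) = 0
g(k) = -4*k (g(k) = 0 - 4*k = -4*k)
(-9024 + z(137, 29)) + g(1) = (-9024 + 0) - 4*1 = -9024 - 4 = -9028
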